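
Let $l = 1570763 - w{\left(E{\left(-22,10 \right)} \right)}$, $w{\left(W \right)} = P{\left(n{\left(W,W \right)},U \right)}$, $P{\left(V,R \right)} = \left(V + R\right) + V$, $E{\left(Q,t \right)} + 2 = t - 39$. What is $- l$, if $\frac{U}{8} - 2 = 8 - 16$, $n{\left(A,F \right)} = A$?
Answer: $-1570873$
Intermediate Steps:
$U = -48$ ($U = 16 + 8 \left(8 - 16\right) = 16 + 8 \left(-8\right) = 16 - 64 = -48$)
$E{\left(Q,t \right)} = -41 + t$ ($E{\left(Q,t \right)} = -2 + \left(t - 39\right) = -2 + \left(-39 + t\right) = -41 + t$)
$P{\left(V,R \right)} = R + 2 V$ ($P{\left(V,R \right)} = \left(R + V\right) + V = R + 2 V$)
$w{\left(W \right)} = -48 + 2 W$
$l = 1570873$ ($l = 1570763 - \left(-48 + 2 \left(-41 + 10\right)\right) = 1570763 - \left(-48 + 2 \left(-31\right)\right) = 1570763 - \left(-48 - 62\right) = 1570763 - -110 = 1570763 + 110 = 1570873$)
$- l = \left(-1\right) 1570873 = -1570873$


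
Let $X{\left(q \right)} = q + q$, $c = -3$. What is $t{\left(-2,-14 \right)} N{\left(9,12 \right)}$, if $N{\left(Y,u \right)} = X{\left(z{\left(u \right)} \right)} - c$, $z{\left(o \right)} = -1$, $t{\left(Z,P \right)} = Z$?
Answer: $-2$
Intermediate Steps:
$X{\left(q \right)} = 2 q$
$N{\left(Y,u \right)} = 1$ ($N{\left(Y,u \right)} = 2 \left(-1\right) - -3 = -2 + 3 = 1$)
$t{\left(-2,-14 \right)} N{\left(9,12 \right)} = \left(-2\right) 1 = -2$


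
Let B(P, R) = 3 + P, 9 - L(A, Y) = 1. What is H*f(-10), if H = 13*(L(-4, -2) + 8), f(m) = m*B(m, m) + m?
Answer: 12480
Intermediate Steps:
L(A, Y) = 8 (L(A, Y) = 9 - 1*1 = 9 - 1 = 8)
f(m) = m + m*(3 + m) (f(m) = m*(3 + m) + m = m + m*(3 + m))
H = 208 (H = 13*(8 + 8) = 13*16 = 208)
H*f(-10) = 208*(-10*(4 - 10)) = 208*(-10*(-6)) = 208*60 = 12480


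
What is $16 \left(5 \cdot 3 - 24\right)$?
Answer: $-144$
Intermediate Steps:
$16 \left(5 \cdot 3 - 24\right) = 16 \left(15 - 24\right) = 16 \left(-9\right) = -144$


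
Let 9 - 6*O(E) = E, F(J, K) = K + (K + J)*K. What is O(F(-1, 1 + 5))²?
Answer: 81/4 ≈ 20.250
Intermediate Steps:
F(J, K) = K + K*(J + K) (F(J, K) = K + (J + K)*K = K + K*(J + K))
O(E) = 3/2 - E/6
O(F(-1, 1 + 5))² = (3/2 - (1 + 5)*(1 - 1 + (1 + 5))/6)² = (3/2 - (1 - 1 + 6))² = (3/2 - 6)² = (-9/2)² = 81/4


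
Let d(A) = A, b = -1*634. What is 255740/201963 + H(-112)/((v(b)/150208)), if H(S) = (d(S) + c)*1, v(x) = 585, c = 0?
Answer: -1132511240716/39382785 ≈ -28757.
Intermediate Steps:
b = -634
H(S) = S (H(S) = (S + 0)*1 = S*1 = S)
255740/201963 + H(-112)/((v(b)/150208)) = 255740/201963 - 112/(585/150208) = 255740*(1/201963) - 112/(585*(1/150208)) = 255740/201963 - 112/585/150208 = 255740/201963 - 112*150208/585 = 255740/201963 - 16823296/585 = -1132511240716/39382785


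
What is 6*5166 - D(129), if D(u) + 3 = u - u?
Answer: 30999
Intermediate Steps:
D(u) = -3 (D(u) = -3 + (u - u) = -3 + 0 = -3)
6*5166 - D(129) = 6*5166 - 1*(-3) = 30996 + 3 = 30999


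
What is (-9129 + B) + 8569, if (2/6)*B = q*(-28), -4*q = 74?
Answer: 994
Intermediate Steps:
q = -37/2 (q = -¼*74 = -37/2 ≈ -18.500)
B = 1554 (B = 3*(-37/2*(-28)) = 3*518 = 1554)
(-9129 + B) + 8569 = (-9129 + 1554) + 8569 = -7575 + 8569 = 994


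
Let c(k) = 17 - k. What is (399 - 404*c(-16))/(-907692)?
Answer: 4311/302564 ≈ 0.014248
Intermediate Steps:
(399 - 404*c(-16))/(-907692) = (399 - 404*(17 - 1*(-16)))/(-907692) = (399 - 404*(17 + 16))*(-1/907692) = (399 - 404*33)*(-1/907692) = (399 - 13332)*(-1/907692) = -12933*(-1/907692) = 4311/302564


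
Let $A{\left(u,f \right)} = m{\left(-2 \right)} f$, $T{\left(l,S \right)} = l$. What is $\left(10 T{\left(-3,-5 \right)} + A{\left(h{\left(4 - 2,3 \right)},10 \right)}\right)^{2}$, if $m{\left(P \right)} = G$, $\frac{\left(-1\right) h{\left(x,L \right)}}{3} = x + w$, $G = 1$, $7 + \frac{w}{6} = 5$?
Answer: $400$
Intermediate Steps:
$w = -12$ ($w = -42 + 6 \cdot 5 = -42 + 30 = -12$)
$h{\left(x,L \right)} = 36 - 3 x$ ($h{\left(x,L \right)} = - 3 \left(x - 12\right) = - 3 \left(-12 + x\right) = 36 - 3 x$)
$m{\left(P \right)} = 1$
$A{\left(u,f \right)} = f$ ($A{\left(u,f \right)} = 1 f = f$)
$\left(10 T{\left(-3,-5 \right)} + A{\left(h{\left(4 - 2,3 \right)},10 \right)}\right)^{2} = \left(10 \left(-3\right) + 10\right)^{2} = \left(-30 + 10\right)^{2} = \left(-20\right)^{2} = 400$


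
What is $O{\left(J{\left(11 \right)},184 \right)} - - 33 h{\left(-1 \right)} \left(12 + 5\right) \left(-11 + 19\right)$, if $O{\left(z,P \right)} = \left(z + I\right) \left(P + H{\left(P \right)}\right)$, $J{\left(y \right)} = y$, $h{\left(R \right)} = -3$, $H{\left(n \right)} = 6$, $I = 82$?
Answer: $4206$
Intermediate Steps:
$O{\left(z,P \right)} = \left(6 + P\right) \left(82 + z\right)$ ($O{\left(z,P \right)} = \left(z + 82\right) \left(P + 6\right) = \left(82 + z\right) \left(6 + P\right) = \left(6 + P\right) \left(82 + z\right)$)
$O{\left(J{\left(11 \right)},184 \right)} - - 33 h{\left(-1 \right)} \left(12 + 5\right) \left(-11 + 19\right) = \left(492 + 6 \cdot 11 + 82 \cdot 184 + 184 \cdot 11\right) - \left(-33\right) \left(-3\right) \left(12 + 5\right) \left(-11 + 19\right) = \left(492 + 66 + 15088 + 2024\right) - 99 \cdot 17 \cdot 8 = 17670 - 99 \cdot 136 = 17670 - 13464 = 4206$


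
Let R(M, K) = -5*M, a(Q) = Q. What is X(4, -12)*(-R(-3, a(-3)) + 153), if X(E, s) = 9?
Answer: 1242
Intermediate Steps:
X(4, -12)*(-R(-3, a(-3)) + 153) = 9*(-(-5)*(-3) + 153) = 9*(-1*15 + 153) = 9*(-15 + 153) = 9*138 = 1242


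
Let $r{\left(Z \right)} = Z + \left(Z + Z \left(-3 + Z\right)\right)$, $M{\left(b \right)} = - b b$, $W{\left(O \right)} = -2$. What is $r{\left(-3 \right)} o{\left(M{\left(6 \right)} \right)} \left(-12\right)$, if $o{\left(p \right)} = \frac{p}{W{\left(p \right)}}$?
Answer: $-2592$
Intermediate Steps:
$M{\left(b \right)} = - b^{2}$
$o{\left(p \right)} = - \frac{p}{2}$ ($o{\left(p \right)} = \frac{p}{-2} = p \left(- \frac{1}{2}\right) = - \frac{p}{2}$)
$r{\left(Z \right)} = 2 Z + Z \left(-3 + Z\right)$
$r{\left(-3 \right)} o{\left(M{\left(6 \right)} \right)} \left(-12\right) = - 3 \left(-1 - 3\right) \left(- \frac{\left(-1\right) 6^{2}}{2}\right) \left(-12\right) = \left(-3\right) \left(-4\right) \left(- \frac{\left(-1\right) 36}{2}\right) \left(-12\right) = 12 \left(\left(- \frac{1}{2}\right) \left(-36\right)\right) \left(-12\right) = 12 \cdot 18 \left(-12\right) = 216 \left(-12\right) = -2592$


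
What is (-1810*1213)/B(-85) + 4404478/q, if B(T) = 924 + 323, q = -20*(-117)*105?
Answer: -20536512959/11784150 ≈ -1742.7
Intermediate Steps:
q = 245700 (q = 2340*105 = 245700)
B(T) = 1247
(-1810*1213)/B(-85) + 4404478/q = -1810*1213/1247 + 4404478/245700 = -2195530*1/1247 + 4404478*(1/245700) = -2195530/1247 + 169403/9450 = -20536512959/11784150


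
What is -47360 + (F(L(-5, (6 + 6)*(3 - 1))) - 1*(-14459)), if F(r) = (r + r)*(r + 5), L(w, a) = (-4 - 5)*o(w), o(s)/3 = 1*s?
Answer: 4899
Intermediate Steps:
o(s) = 3*s (o(s) = 3*(1*s) = 3*s)
L(w, a) = -27*w (L(w, a) = (-4 - 5)*(3*w) = -27*w)
F(r) = 2*r*(5 + r) (F(r) = (2*r)*(5 + r) = 2*r*(5 + r))
-47360 + (F(L(-5, (6 + 6)*(3 - 1))) - 1*(-14459)) = -47360 + (2*(-27*(-5))*(5 - 27*(-5)) - 1*(-14459)) = -47360 + (2*135*(5 + 135) + 14459) = -47360 + (2*135*140 + 14459) = -47360 + (37800 + 14459) = -47360 + 52259 = 4899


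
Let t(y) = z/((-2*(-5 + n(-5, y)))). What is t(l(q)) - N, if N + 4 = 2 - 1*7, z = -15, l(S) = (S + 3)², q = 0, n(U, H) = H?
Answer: 87/8 ≈ 10.875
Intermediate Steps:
l(S) = (3 + S)²
t(y) = -15/(10 - 2*y) (t(y) = -15*(-1/(2*(-5 + y))) = -15/(10 - 2*y))
N = -9 (N = -4 + (2 - 1*7) = -4 + (2 - 7) = -4 - 5 = -9)
t(l(q)) - N = 15/(2*(-5 + (3 + 0)²)) - 1*(-9) = 15/(2*(-5 + 3²)) + 9 = 15/(2*(-5 + 9)) + 9 = (15/2)/4 + 9 = (15/2)*(¼) + 9 = 15/8 + 9 = 87/8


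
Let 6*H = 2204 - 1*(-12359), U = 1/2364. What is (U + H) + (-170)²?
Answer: 74057423/2364 ≈ 31327.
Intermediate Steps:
U = 1/2364 ≈ 0.00042301
H = 14563/6 (H = (2204 - 1*(-12359))/6 = (2204 + 12359)/6 = (⅙)*14563 = 14563/6 ≈ 2427.2)
(U + H) + (-170)² = (1/2364 + 14563/6) + (-170)² = 5737823/2364 + 28900 = 74057423/2364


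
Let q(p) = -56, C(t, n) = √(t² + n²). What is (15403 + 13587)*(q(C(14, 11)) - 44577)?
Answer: -1293910670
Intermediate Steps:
C(t, n) = √(n² + t²)
(15403 + 13587)*(q(C(14, 11)) - 44577) = (15403 + 13587)*(-56 - 44577) = 28990*(-44633) = -1293910670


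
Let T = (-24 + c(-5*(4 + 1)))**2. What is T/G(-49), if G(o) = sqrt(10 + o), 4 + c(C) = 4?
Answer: -192*I*sqrt(39)/13 ≈ -92.234*I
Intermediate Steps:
c(C) = 0 (c(C) = -4 + 4 = 0)
T = 576 (T = (-24 + 0)**2 = (-24)**2 = 576)
T/G(-49) = 576/(sqrt(10 - 49)) = 576/(sqrt(-39)) = 576/((I*sqrt(39))) = 576*(-I*sqrt(39)/39) = -192*I*sqrt(39)/13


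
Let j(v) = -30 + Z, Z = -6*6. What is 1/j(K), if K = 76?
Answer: -1/66 ≈ -0.015152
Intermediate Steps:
Z = -36
j(v) = -66 (j(v) = -30 - 36 = -66)
1/j(K) = 1/(-66) = -1/66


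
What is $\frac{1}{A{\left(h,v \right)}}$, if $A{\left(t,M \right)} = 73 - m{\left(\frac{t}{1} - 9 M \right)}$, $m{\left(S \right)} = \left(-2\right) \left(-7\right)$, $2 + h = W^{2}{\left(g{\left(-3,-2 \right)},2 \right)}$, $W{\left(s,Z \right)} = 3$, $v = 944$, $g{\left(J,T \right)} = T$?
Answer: $\frac{1}{59} \approx 0.016949$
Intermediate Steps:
$h = 7$ ($h = -2 + 3^{2} = -2 + 9 = 7$)
$m{\left(S \right)} = 14$
$A{\left(t,M \right)} = 59$ ($A{\left(t,M \right)} = 73 - 14 = 59$)
$\frac{1}{A{\left(h,v \right)}} = \frac{1}{59}$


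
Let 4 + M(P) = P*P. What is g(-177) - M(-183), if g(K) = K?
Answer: -33662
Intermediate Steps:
M(P) = -4 + P² (M(P) = -4 + P*P = -4 + P²)
g(-177) - M(-183) = -177 - (-4 + (-183)²) = -177 - (-4 + 33489) = -177 - 1*33485 = -177 - 33485 = -33662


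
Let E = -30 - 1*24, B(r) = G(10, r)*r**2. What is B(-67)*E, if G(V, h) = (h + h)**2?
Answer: -4352642136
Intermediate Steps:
G(V, h) = 4*h**2 (G(V, h) = (2*h)**2 = 4*h**2)
B(r) = 4*r**4 (B(r) = (4*r**2)*r**2 = 4*r**4)
E = -54 (E = -30 - 24 = -54)
B(-67)*E = (4*(-67)**4)*(-54) = (4*20151121)*(-54) = 80604484*(-54) = -4352642136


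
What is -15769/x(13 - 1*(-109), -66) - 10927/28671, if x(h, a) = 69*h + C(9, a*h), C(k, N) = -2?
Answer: -544074631/241295136 ≈ -2.2548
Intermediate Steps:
x(h, a) = -2 + 69*h (x(h, a) = 69*h - 2 = -2 + 69*h)
-15769/x(13 - 1*(-109), -66) - 10927/28671 = -15769/(-2 + 69*(13 - 1*(-109))) - 10927/28671 = -15769/(-2 + 69*(13 + 109)) - 10927*1/28671 = -15769/(-2 + 69*122) - 10927/28671 = -15769/(-2 + 8418) - 10927/28671 = -15769/8416 - 10927/28671 = -544074631/241295136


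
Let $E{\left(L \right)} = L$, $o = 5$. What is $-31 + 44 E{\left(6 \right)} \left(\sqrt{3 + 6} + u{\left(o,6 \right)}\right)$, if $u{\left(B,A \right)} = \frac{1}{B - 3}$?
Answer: $893$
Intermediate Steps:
$u{\left(B,A \right)} = \frac{1}{-3 + B}$
$-31 + 44 E{\left(6 \right)} \left(\sqrt{3 + 6} + u{\left(o,6 \right)}\right) = -31 + 44 \cdot 6 \left(\sqrt{3 + 6} + \frac{1}{-3 + 5}\right) = -31 + 44 \cdot 6 \left(\sqrt{9} + \frac{1}{2}\right) = -31 + 44 \cdot 6 \left(3 + \frac{1}{2}\right) = -31 + 44 \cdot 6 \cdot \frac{7}{2} = -31 + 44 \cdot 21 = -31 + 924 = 893$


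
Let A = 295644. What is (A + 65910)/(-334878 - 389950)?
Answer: -180777/362414 ≈ -0.49881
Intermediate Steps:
(A + 65910)/(-334878 - 389950) = (295644 + 65910)/(-334878 - 389950) = 361554/(-724828) = 361554*(-1/724828) = -180777/362414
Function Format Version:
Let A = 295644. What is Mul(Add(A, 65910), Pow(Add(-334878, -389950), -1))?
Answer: Rational(-180777, 362414) ≈ -0.49881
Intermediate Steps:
Mul(Add(A, 65910), Pow(Add(-334878, -389950), -1)) = Mul(Add(295644, 65910), Pow(Add(-334878, -389950), -1)) = Mul(361554, Pow(-724828, -1)) = Mul(361554, Rational(-1, 724828)) = Rational(-180777, 362414)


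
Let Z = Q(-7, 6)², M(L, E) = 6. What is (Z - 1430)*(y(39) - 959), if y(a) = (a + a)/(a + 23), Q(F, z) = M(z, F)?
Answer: 41387860/31 ≈ 1.3351e+6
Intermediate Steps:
Q(F, z) = 6
y(a) = 2*a/(23 + a) (y(a) = (2*a)/(23 + a) = 2*a/(23 + a))
Z = 36 (Z = 6² = 36)
(Z - 1430)*(y(39) - 959) = (36 - 1430)*(2*39/(23 + 39) - 959) = -1394*(2*39/62 - 959) = -1394*(2*39*(1/62) - 959) = -1394*(39/31 - 959) = -1394*(-29690/31) = 41387860/31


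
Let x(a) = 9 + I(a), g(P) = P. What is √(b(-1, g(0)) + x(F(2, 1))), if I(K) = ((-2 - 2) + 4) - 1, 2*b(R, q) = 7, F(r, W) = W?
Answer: √46/2 ≈ 3.3912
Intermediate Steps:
b(R, q) = 7/2 (b(R, q) = (½)*7 = 7/2)
I(K) = -1 (I(K) = (-4 + 4) - 1 = 0 - 1 = -1)
x(a) = 8 (x(a) = 9 - 1 = 8)
√(b(-1, g(0)) + x(F(2, 1))) = √(7/2 + 8) = √(23/2) = √46/2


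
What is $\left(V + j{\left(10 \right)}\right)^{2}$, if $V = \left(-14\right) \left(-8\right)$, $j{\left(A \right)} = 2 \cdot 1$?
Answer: $12996$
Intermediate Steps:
$j{\left(A \right)} = 2$
$V = 112$
$\left(V + j{\left(10 \right)}\right)^{2} = \left(112 + 2\right)^{2} = 114^{2} = 12996$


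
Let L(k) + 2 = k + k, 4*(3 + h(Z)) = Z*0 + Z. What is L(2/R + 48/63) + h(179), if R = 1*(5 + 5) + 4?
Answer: 3491/84 ≈ 41.560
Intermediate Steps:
R = 14 (R = 1*10 + 4 = 10 + 4 = 14)
h(Z) = -3 + Z/4 (h(Z) = -3 + (Z*0 + Z)/4 = -3 + (0 + Z)/4 = -3 + Z/4)
L(k) = -2 + 2*k (L(k) = -2 + (k + k) = -2 + 2*k)
L(2/R + 48/63) + h(179) = (-2 + 2*(2/14 + 48/63)) + (-3 + (¼)*179) = (-2 + 2*(2*(1/14) + 48*(1/63))) + (-3 + 179/4) = (-2 + 2*(⅐ + 16/21)) + 167/4 = (-2 + 2*(19/21)) + 167/4 = (-2 + 38/21) + 167/4 = -4/21 + 167/4 = 3491/84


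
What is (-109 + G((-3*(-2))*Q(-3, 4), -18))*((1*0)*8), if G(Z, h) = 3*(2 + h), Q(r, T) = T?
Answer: 0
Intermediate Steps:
G(Z, h) = 6 + 3*h
(-109 + G((-3*(-2))*Q(-3, 4), -18))*((1*0)*8) = (-109 + (6 + 3*(-18)))*((1*0)*8) = (-109 + (6 - 54))*(0*8) = (-109 - 48)*0 = -157*0 = 0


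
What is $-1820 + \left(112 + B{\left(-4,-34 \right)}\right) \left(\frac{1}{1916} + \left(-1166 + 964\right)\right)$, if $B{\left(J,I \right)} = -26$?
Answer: $- \frac{18385893}{958} \approx -19192.0$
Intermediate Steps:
$-1820 + \left(112 + B{\left(-4,-34 \right)}\right) \left(\frac{1}{1916} + \left(-1166 + 964\right)\right) = -1820 + \left(112 - 26\right) \left(\frac{1}{1916} + \left(-1166 + 964\right)\right) = -1820 + 86 \left(\frac{1}{1916} - 202\right) = -1820 + 86 \left(- \frac{387031}{1916}\right) = -1820 - \frac{16642333}{958} = - \frac{18385893}{958}$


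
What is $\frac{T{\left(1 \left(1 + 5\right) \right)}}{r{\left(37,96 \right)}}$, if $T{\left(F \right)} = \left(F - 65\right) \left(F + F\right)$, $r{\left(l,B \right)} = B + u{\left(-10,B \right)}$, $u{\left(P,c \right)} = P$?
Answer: $- \frac{354}{43} \approx -8.2326$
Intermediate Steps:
$r{\left(l,B \right)} = -10 + B$ ($r{\left(l,B \right)} = B - 10 = -10 + B$)
$T{\left(F \right)} = 2 F \left(-65 + F\right)$ ($T{\left(F \right)} = \left(-65 + F\right) 2 F = 2 F \left(-65 + F\right)$)
$\frac{T{\left(1 \left(1 + 5\right) \right)}}{r{\left(37,96 \right)}} = \frac{2 \cdot 1 \left(1 + 5\right) \left(-65 + 1 \left(1 + 5\right)\right)}{-10 + 96} = \frac{2 \cdot 1 \cdot 6 \left(-65 + 1 \cdot 6\right)}{86} = 2 \cdot 6 \left(-65 + 6\right) \frac{1}{86} = 2 \cdot 6 \left(-59\right) \frac{1}{86} = \left(-708\right) \frac{1}{86} = - \frac{354}{43}$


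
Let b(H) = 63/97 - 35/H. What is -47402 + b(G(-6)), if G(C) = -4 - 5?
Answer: -41377984/873 ≈ -47397.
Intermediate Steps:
G(C) = -9
b(H) = 63/97 - 35/H (b(H) = 63*(1/97) - 35/H = 63/97 - 35/H)
-47402 + b(G(-6)) = -47402 + (63/97 - 35/(-9)) = -47402 + (63/97 - 35*(-⅑)) = -47402 + (63/97 + 35/9) = -47402 + 3962/873 = -41377984/873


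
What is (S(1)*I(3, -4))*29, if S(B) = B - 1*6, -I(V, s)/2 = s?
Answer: -1160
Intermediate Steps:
I(V, s) = -2*s
S(B) = -6 + B (S(B) = B - 6 = -6 + B)
(S(1)*I(3, -4))*29 = ((-6 + 1)*(-2*(-4)))*29 = -5*8*29 = -40*29 = -1160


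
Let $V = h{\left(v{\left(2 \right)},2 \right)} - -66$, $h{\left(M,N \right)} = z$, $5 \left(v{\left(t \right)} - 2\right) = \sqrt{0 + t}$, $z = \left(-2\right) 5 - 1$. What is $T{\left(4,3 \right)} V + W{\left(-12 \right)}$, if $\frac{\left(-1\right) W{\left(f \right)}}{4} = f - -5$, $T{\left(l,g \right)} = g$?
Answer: $193$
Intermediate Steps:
$z = -11$ ($z = -10 - 1 = -11$)
$v{\left(t \right)} = 2 + \frac{\sqrt{t}}{5}$ ($v{\left(t \right)} = 2 + \frac{\sqrt{0 + t}}{5} = 2 + \frac{\sqrt{t}}{5}$)
$h{\left(M,N \right)} = -11$
$W{\left(f \right)} = -20 - 4 f$ ($W{\left(f \right)} = - 4 \left(f - -5\right) = - 4 \left(f + 5\right) = - 4 \left(5 + f\right) = -20 - 4 f$)
$V = 55$ ($V = -11 - -66 = -11 + 66 = 55$)
$T{\left(4,3 \right)} V + W{\left(-12 \right)} = 3 \cdot 55 - -28 = 165 + \left(-20 + 48\right) = 165 + 28 = 193$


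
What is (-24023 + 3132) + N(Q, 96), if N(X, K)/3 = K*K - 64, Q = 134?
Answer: 6565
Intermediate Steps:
N(X, K) = -192 + 3*K² (N(X, K) = 3*(K*K - 64) = 3*(K² - 64) = 3*(-64 + K²) = -192 + 3*K²)
(-24023 + 3132) + N(Q, 96) = (-24023 + 3132) + (-192 + 3*96²) = -20891 + (-192 + 3*9216) = -20891 + (-192 + 27648) = -20891 + 27456 = 6565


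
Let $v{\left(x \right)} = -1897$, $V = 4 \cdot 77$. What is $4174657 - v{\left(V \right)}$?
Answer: $4176554$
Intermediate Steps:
$V = 308$
$4174657 - v{\left(V \right)} = 4174657 - -1897 = 4174657 + 1897 = 4176554$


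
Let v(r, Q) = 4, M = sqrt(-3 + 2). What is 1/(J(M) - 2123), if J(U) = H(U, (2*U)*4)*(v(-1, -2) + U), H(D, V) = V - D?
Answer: -1065/2268842 - 7*I/1134421 ≈ -0.0004694 - 6.1706e-6*I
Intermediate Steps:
M = I (M = sqrt(-1) = I ≈ 1.0*I)
J(U) = 7*U*(4 + U) (J(U) = ((2*U)*4 - U)*(4 + U) = (8*U - U)*(4 + U) = (7*U)*(4 + U) = 7*U*(4 + U))
1/(J(M) - 2123) = 1/(7*I*(4 + I) - 2123) = 1/(-2123 + 7*I*(4 + I))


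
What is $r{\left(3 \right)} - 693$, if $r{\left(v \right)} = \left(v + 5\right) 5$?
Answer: $-653$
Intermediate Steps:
$r{\left(v \right)} = 25 + 5 v$ ($r{\left(v \right)} = \left(5 + v\right) 5 = 25 + 5 v$)
$r{\left(3 \right)} - 693 = \left(25 + 5 \cdot 3\right) - 693 = \left(25 + 15\right) - 693 = 40 - 693 = -653$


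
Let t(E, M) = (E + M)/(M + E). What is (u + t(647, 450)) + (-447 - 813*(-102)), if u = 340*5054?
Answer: 1800840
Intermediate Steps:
t(E, M) = 1 (t(E, M) = (E + M)/(E + M) = 1)
u = 1718360
(u + t(647, 450)) + (-447 - 813*(-102)) = (1718360 + 1) + (-447 - 813*(-102)) = 1718361 + (-447 + 82926) = 1718361 + 82479 = 1800840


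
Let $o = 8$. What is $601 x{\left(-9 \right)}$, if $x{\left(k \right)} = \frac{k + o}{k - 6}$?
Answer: $\frac{601}{15} \approx 40.067$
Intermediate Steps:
$x{\left(k \right)} = \frac{8 + k}{-6 + k}$ ($x{\left(k \right)} = \frac{k + 8}{k - 6} = \frac{8 + k}{-6 + k}$)
$601 x{\left(-9 \right)} = 601 \frac{8 - 9}{-6 - 9} = 601 \frac{1}{-15} \left(-1\right) = 601 \left(\left(- \frac{1}{15}\right) \left(-1\right)\right) = 601 \cdot \frac{1}{15} = \frac{601}{15}$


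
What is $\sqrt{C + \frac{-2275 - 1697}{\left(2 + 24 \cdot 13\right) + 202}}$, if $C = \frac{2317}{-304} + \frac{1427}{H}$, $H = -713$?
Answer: $\frac{i \sqrt{94039603264239}}{2330084} \approx 4.1618 i$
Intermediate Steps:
$C = - \frac{2085829}{216752}$ ($C = \frac{2317}{-304} + \frac{1427}{-713} = 2317 \left(- \frac{1}{304}\right) + 1427 \left(- \frac{1}{713}\right) = - \frac{2317}{304} - \frac{1427}{713} = - \frac{2085829}{216752} \approx -9.6231$)
$\sqrt{C + \frac{-2275 - 1697}{\left(2 + 24 \cdot 13\right) + 202}} = \sqrt{- \frac{2085829}{216752} + \frac{-2275 - 1697}{\left(2 + 24 \cdot 13\right) + 202}} = \sqrt{- \frac{2085829}{216752} - \frac{3972}{\left(2 + 312\right) + 202}} = \sqrt{- \frac{2085829}{216752} - \frac{3972}{314 + 202}} = \sqrt{- \frac{2085829}{216752} - \frac{3972}{516}} = \sqrt{- \frac{2085829}{216752} - \frac{331}{43}} = \sqrt{- \frac{161435559}{9320336}} = \frac{i \sqrt{94039603264239}}{2330084}$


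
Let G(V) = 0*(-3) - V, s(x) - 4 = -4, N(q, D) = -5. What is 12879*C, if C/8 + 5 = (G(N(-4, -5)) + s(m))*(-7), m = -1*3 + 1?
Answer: -4121280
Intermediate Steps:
m = -2 (m = -3 + 1 = -2)
s(x) = 0 (s(x) = 4 - 4 = 0)
G(V) = -V (G(V) = 0 - V = -V)
C = -320 (C = -40 + 8*((-1*(-5) + 0)*(-7)) = -40 + 8*((5 + 0)*(-7)) = -40 + 8*(5*(-7)) = -40 + 8*(-35) = -40 - 280 = -320)
12879*C = 12879*(-320) = -4121280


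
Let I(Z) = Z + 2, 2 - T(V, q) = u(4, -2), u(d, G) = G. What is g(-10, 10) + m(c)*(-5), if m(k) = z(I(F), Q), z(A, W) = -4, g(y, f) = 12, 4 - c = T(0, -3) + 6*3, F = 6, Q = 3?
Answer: 32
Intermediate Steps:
T(V, q) = 4 (T(V, q) = 2 - 1*(-2) = 2 + 2 = 4)
c = -18 (c = 4 - (4 + 6*3) = 4 - (4 + 18) = 4 - 1*22 = 4 - 22 = -18)
I(Z) = 2 + Z
m(k) = -4
g(-10, 10) + m(c)*(-5) = 12 - 4*(-5) = 12 + 20 = 32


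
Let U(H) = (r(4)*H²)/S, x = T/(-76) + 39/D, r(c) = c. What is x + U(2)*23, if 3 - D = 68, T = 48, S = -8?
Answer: -4487/95 ≈ -47.232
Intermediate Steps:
D = -65 (D = 3 - 1*68 = 3 - 68 = -65)
x = -117/95 (x = 48/(-76) + 39/(-65) = 48*(-1/76) + 39*(-1/65) = -12/19 - ⅗ = -117/95 ≈ -1.2316)
U(H) = -H²/2 (U(H) = (4*H²)/(-8) = (4*H²)*(-⅛) = -H²/2)
x + U(2)*23 = -117/95 - ½*2²*23 = -117/95 - ½*4*23 = -117/95 - 2*23 = -117/95 - 46 = -4487/95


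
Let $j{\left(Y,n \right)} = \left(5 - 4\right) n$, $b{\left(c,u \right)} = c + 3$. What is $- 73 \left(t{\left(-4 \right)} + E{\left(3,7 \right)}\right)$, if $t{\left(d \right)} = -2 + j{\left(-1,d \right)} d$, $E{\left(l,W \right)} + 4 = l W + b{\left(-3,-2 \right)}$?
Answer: $-2263$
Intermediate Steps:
$b{\left(c,u \right)} = 3 + c$
$E{\left(l,W \right)} = -4 + W l$ ($E{\left(l,W \right)} = -4 + \left(l W + \left(3 - 3\right)\right) = -4 + \left(W l + 0\right) = -4 + W l$)
$j{\left(Y,n \right)} = n$ ($j{\left(Y,n \right)} = 1 n = n$)
$t{\left(d \right)} = -2 + d^{2}$ ($t{\left(d \right)} = -2 + d d = -2 + d^{2}$)
$- 73 \left(t{\left(-4 \right)} + E{\left(3,7 \right)}\right) = - 73 \left(\left(-2 + \left(-4\right)^{2}\right) + \left(-4 + 7 \cdot 3\right)\right) = - 73 \left(\left(-2 + 16\right) + \left(-4 + 21\right)\right) = - 73 \left(14 + 17\right) = \left(-73\right) 31 = -2263$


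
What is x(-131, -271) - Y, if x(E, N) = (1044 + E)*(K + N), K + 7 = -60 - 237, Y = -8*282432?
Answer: 1734481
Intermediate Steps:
Y = -2259456
K = -304 (K = -7 + (-60 - 237) = -7 - 297 = -304)
x(E, N) = (-304 + N)*(1044 + E) (x(E, N) = (1044 + E)*(-304 + N) = (-304 + N)*(1044 + E))
x(-131, -271) - Y = (-317376 - 304*(-131) + 1044*(-271) - 131*(-271)) - 1*(-2259456) = (-317376 + 39824 - 282924 + 35501) + 2259456 = -524975 + 2259456 = 1734481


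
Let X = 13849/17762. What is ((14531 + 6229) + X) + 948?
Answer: 385591345/17762 ≈ 21709.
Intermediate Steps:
X = 13849/17762 (X = 13849*(1/17762) = 13849/17762 ≈ 0.77970)
((14531 + 6229) + X) + 948 = ((14531 + 6229) + 13849/17762) + 948 = (20760 + 13849/17762) + 948 = 368752969/17762 + 948 = 385591345/17762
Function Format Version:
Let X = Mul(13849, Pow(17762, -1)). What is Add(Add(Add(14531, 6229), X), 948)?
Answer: Rational(385591345, 17762) ≈ 21709.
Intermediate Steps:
X = Rational(13849, 17762) (X = Mul(13849, Rational(1, 17762)) = Rational(13849, 17762) ≈ 0.77970)
Add(Add(Add(14531, 6229), X), 948) = Add(Add(Add(14531, 6229), Rational(13849, 17762)), 948) = Add(Add(20760, Rational(13849, 17762)), 948) = Add(Rational(368752969, 17762), 948) = Rational(385591345, 17762)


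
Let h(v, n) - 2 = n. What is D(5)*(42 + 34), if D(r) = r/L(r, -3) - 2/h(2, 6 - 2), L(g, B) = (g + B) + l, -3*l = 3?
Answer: 1064/3 ≈ 354.67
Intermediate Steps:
l = -1 (l = -⅓*3 = -1)
h(v, n) = 2 + n
L(g, B) = -1 + B + g (L(g, B) = (g + B) - 1 = (B + g) - 1 = -1 + B + g)
D(r) = -⅓ + r/(-4 + r) (D(r) = r/(-1 - 3 + r) - 2/(2 + (6 - 2)) = r/(-4 + r) - 2/(2 + 4) = r/(-4 + r) - 2/6 = r/(-4 + r) - 2*⅙ = r/(-4 + r) - ⅓ = -⅓ + r/(-4 + r))
D(5)*(42 + 34) = (2*(2 + 5)/(3*(-4 + 5)))*(42 + 34) = ((⅔)*7/1)*76 = ((⅔)*1*7)*76 = (14/3)*76 = 1064/3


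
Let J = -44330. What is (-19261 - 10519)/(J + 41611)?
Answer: 29780/2719 ≈ 10.953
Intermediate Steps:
(-19261 - 10519)/(J + 41611) = (-19261 - 10519)/(-44330 + 41611) = -29780/(-2719) = -29780*(-1/2719) = 29780/2719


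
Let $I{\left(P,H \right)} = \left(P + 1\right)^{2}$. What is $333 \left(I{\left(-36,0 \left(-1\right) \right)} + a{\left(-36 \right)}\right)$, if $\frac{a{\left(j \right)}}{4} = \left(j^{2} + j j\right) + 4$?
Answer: $3865797$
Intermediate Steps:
$I{\left(P,H \right)} = \left(1 + P\right)^{2}$
$a{\left(j \right)} = 16 + 8 j^{2}$ ($a{\left(j \right)} = 4 \left(\left(j^{2} + j j\right) + 4\right) = 4 \left(\left(j^{2} + j^{2}\right) + 4\right) = 4 \left(2 j^{2} + 4\right) = 4 \left(4 + 2 j^{2}\right) = 16 + 8 j^{2}$)
$333 \left(I{\left(-36,0 \left(-1\right) \right)} + a{\left(-36 \right)}\right) = 333 \left(\left(1 - 36\right)^{2} + \left(16 + 8 \left(-36\right)^{2}\right)\right) = 333 \left(\left(-35\right)^{2} + \left(16 + 8 \cdot 1296\right)\right) = 333 \left(1225 + \left(16 + 10368\right)\right) = 333 \left(1225 + 10384\right) = 333 \cdot 11609 = 3865797$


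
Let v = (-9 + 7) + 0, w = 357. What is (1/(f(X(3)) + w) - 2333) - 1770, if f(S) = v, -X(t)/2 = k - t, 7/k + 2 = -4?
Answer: -1456564/355 ≈ -4103.0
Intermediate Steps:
k = -7/6 (k = 7/(-2 - 4) = 7/(-6) = 7*(-⅙) = -7/6 ≈ -1.1667)
v = -2 (v = -2 + 0 = -2)
X(t) = 7/3 + 2*t (X(t) = -2*(-7/6 - t) = 7/3 + 2*t)
f(S) = -2
(1/(f(X(3)) + w) - 2333) - 1770 = (1/(-2 + 357) - 2333) - 1770 = (1/355 - 2333) - 1770 = -828214/355 - 1770 = -1456564/355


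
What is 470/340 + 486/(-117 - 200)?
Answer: -1625/10778 ≈ -0.15077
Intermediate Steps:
470/340 + 486/(-117 - 200) = 470*(1/340) + 486/(-317) = 47/34 + 486*(-1/317) = 47/34 - 486/317 = -1625/10778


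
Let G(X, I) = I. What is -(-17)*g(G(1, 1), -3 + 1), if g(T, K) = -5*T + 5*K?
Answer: -255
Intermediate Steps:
-(-17)*g(G(1, 1), -3 + 1) = -(-17)*(-5*1 + 5*(-3 + 1)) = -(-17)*(-5 + 5*(-2)) = -(-17)*(-5 - 10) = -(-17)*(-15) = -1*255 = -255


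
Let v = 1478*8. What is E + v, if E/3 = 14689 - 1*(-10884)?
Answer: 88543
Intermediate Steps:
v = 11824
E = 76719 (E = 3*(14689 - 1*(-10884)) = 3*(14689 + 10884) = 3*25573 = 76719)
E + v = 76719 + 11824 = 88543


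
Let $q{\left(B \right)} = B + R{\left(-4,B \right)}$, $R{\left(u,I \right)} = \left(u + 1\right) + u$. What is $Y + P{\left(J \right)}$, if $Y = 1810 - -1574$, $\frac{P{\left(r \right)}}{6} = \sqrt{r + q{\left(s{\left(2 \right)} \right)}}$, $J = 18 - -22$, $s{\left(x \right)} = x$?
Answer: $3384 + 6 \sqrt{35} \approx 3419.5$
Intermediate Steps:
$R{\left(u,I \right)} = 1 + 2 u$ ($R{\left(u,I \right)} = \left(1 + u\right) + u = 1 + 2 u$)
$J = 40$ ($J = 18 + 22 = 40$)
$q{\left(B \right)} = -7 + B$ ($q{\left(B \right)} = B + \left(1 + 2 \left(-4\right)\right) = B + \left(1 - 8\right) = B - 7 = -7 + B$)
$P{\left(r \right)} = 6 \sqrt{-5 + r}$ ($P{\left(r \right)} = 6 \sqrt{r + \left(-7 + 2\right)} = 6 \sqrt{r - 5} = 6 \sqrt{-5 + r}$)
$Y = 3384$ ($Y = 1810 + 1574 = 3384$)
$Y + P{\left(J \right)} = 3384 + 6 \sqrt{-5 + 40} = 3384 + 6 \sqrt{35}$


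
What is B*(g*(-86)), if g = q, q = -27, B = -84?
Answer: -195048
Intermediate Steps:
g = -27
B*(g*(-86)) = -(-2268)*(-86) = -84*2322 = -195048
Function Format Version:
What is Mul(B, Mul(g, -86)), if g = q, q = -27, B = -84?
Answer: -195048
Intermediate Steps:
g = -27
Mul(B, Mul(g, -86)) = Mul(-84, Mul(-27, -86)) = Mul(-84, 2322) = -195048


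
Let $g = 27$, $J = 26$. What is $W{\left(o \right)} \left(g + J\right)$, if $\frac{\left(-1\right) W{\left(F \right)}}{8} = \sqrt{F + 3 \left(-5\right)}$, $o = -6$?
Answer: $- 424 i \sqrt{21} \approx - 1943.0 i$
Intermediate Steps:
$W{\left(F \right)} = - 8 \sqrt{-15 + F}$ ($W{\left(F \right)} = - 8 \sqrt{F + 3 \left(-5\right)} = - 8 \sqrt{F - 15} = - 8 \sqrt{-15 + F}$)
$W{\left(o \right)} \left(g + J\right) = - 8 \sqrt{-15 - 6} \left(27 + 26\right) = - 8 \sqrt{-21} \cdot 53 = - 8 i \sqrt{21} \cdot 53 = - 424 i \sqrt{21}$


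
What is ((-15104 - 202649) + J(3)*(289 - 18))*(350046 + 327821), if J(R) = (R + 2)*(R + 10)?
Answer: -135666945646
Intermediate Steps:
J(R) = (2 + R)*(10 + R)
((-15104 - 202649) + J(3)*(289 - 18))*(350046 + 327821) = ((-15104 - 202649) + (20 + 3**2 + 12*3)*(289 - 18))*(350046 + 327821) = (-217753 + (20 + 9 + 36)*271)*677867 = (-217753 + 65*271)*677867 = (-217753 + 17615)*677867 = -200138*677867 = -135666945646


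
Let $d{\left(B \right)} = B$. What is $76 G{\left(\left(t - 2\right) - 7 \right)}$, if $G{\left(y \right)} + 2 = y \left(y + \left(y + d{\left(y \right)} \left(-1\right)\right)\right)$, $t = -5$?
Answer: $14744$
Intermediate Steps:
$G{\left(y \right)} = -2 + y^{2}$ ($G{\left(y \right)} = -2 + y \left(y + \left(y + y \left(-1\right)\right)\right) = -2 + y \left(y + \left(y - y\right)\right) = -2 + y \left(y + 0\right) = -2 + y y = -2 + y^{2}$)
$76 G{\left(\left(t - 2\right) - 7 \right)} = 76 \left(-2 + \left(\left(-5 - 2\right) - 7\right)^{2}\right) = 76 \left(-2 + \left(-7 - 7\right)^{2}\right) = 76 \left(-2 + \left(-14\right)^{2}\right) = 76 \left(-2 + 196\right) = 76 \cdot 194 = 14744$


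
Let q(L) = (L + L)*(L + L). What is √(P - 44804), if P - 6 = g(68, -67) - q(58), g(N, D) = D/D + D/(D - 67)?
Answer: 3*I*√25890/2 ≈ 241.36*I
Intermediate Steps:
g(N, D) = 1 + D/(-67 + D)
q(L) = 4*L² (q(L) = (2*L)*(2*L) = 4*L²)
P = -26897/2 (P = 6 + ((-67 + 2*(-67))/(-67 - 67) - 4*58²) = 6 + ((-67 - 134)/(-134) - 4*3364) = 6 + (-1/134*(-201) - 1*13456) = 6 + (3/2 - 13456) = 6 - 26909/2 = -26897/2 ≈ -13449.)
√(P - 44804) = √(-26897/2 - 44804) = √(-116505/2) = 3*I*√25890/2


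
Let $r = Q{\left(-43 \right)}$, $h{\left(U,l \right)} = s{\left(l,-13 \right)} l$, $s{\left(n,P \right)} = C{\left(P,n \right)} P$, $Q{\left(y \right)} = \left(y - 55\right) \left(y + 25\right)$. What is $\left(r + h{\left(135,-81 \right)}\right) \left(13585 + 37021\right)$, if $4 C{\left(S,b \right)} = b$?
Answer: $- \frac{1979630811}{2} \approx -9.8982 \cdot 10^{8}$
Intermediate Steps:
$C{\left(S,b \right)} = \frac{b}{4}$
$Q{\left(y \right)} = \left(-55 + y\right) \left(25 + y\right)$
$s{\left(n,P \right)} = \frac{P n}{4}$ ($s{\left(n,P \right)} = \frac{n}{4} P = \frac{P n}{4}$)
$h{\left(U,l \right)} = - \frac{13 l^{2}}{4}$ ($h{\left(U,l \right)} = \frac{1}{4} \left(-13\right) l l = - \frac{13 l}{4} l = - \frac{13 l^{2}}{4}$)
$r = 1764$ ($r = -1375 + \left(-43\right)^{2} - -1290 = -1375 + 1849 + 1290 = 1764$)
$\left(r + h{\left(135,-81 \right)}\right) \left(13585 + 37021\right) = \left(1764 - \frac{13 \left(-81\right)^{2}}{4}\right) \left(13585 + 37021\right) = \left(1764 - \frac{85293}{4}\right) 50606 = \left(- \frac{78237}{4}\right) 50606 = - \frac{1979630811}{2}$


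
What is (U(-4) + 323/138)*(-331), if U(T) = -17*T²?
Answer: 12317503/138 ≈ 89257.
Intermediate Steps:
(U(-4) + 323/138)*(-331) = (-17*(-4)² + 323/138)*(-331) = (-17*16 + 323*(1/138))*(-331) = (-272 + 323/138)*(-331) = -37213/138*(-331) = 12317503/138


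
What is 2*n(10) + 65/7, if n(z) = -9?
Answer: -61/7 ≈ -8.7143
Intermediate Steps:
2*n(10) + 65/7 = 2*(-9) + 65/7 = -18 + 65*(1/7) = -18 + 65/7 = -61/7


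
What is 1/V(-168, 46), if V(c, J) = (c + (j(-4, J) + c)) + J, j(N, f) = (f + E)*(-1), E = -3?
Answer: -1/333 ≈ -0.0030030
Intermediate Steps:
j(N, f) = 3 - f (j(N, f) = (f - 3)*(-1) = (-3 + f)*(-1) = 3 - f)
V(c, J) = 3 + 2*c (V(c, J) = (c + ((3 - J) + c)) + J = (c + (3 + c - J)) + J = (3 - J + 2*c) + J = 3 + 2*c)
1/V(-168, 46) = 1/(3 + 2*(-168)) = 1/(3 - 336) = 1/(-333) = -1/333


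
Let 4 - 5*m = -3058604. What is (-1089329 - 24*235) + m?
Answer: -2416237/5 ≈ -4.8325e+5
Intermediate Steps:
m = 3058608/5 (m = ⅘ - ⅕*(-3058604) = ⅘ + 3058604/5 = 3058608/5 ≈ 6.1172e+5)
(-1089329 - 24*235) + m = (-1089329 - 24*235) + 3058608/5 = (-1089329 - 5640) + 3058608/5 = -1094969 + 3058608/5 = -2416237/5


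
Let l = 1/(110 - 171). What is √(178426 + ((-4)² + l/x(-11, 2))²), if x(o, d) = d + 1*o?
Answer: √53854951051/549 ≈ 422.71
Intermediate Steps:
x(o, d) = d + o
l = -1/61 (l = 1/(-61) = -1/61 ≈ -0.016393)
√(178426 + ((-4)² + l/x(-11, 2))²) = √(178426 + ((-4)² - 1/(61*(2 - 11)))²) = √(178426 + (16 - 1/61/(-9))²) = √(178426 + (16 - 1/61*(-⅑))²) = √(178426 + (16 + 1/549)²) = √(178426 + (8785/549)²) = √(178426 + 77176225/301401) = √(53854951051/301401) = √53854951051/549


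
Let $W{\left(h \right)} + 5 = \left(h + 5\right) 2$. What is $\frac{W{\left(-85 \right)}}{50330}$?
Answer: $- \frac{33}{10066} \approx -0.0032784$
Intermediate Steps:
$W{\left(h \right)} = 5 + 2 h$ ($W{\left(h \right)} = -5 + \left(h + 5\right) 2 = -5 + \left(5 + h\right) 2 = -5 + \left(10 + 2 h\right) = 5 + 2 h$)
$\frac{W{\left(-85 \right)}}{50330} = \frac{5 + 2 \left(-85\right)}{50330} = \left(5 - 170\right) \frac{1}{50330} = \left(-165\right) \frac{1}{50330} = - \frac{33}{10066}$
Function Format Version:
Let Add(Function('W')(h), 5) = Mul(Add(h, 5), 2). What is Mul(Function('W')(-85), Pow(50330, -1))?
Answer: Rational(-33, 10066) ≈ -0.0032784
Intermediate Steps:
Function('W')(h) = Add(5, Mul(2, h)) (Function('W')(h) = Add(-5, Mul(Add(h, 5), 2)) = Add(-5, Mul(Add(5, h), 2)) = Add(-5, Add(10, Mul(2, h))) = Add(5, Mul(2, h)))
Mul(Function('W')(-85), Pow(50330, -1)) = Mul(Add(5, Mul(2, -85)), Pow(50330, -1)) = Mul(Add(5, -170), Rational(1, 50330)) = Mul(-165, Rational(1, 50330)) = Rational(-33, 10066)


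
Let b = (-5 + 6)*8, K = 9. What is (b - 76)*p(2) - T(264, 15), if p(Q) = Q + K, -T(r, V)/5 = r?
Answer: 572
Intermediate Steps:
T(r, V) = -5*r
b = 8 (b = 1*8 = 8)
p(Q) = 9 + Q (p(Q) = Q + 9 = 9 + Q)
(b - 76)*p(2) - T(264, 15) = (8 - 76)*(9 + 2) - (-5)*264 = -68*11 - 1*(-1320) = -748 + 1320 = 572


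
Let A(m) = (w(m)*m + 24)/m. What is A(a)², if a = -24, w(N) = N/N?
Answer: 0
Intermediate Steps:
w(N) = 1
A(m) = (24 + m)/m (A(m) = (1*m + 24)/m = (m + 24)/m = (24 + m)/m)
A(a)² = ((24 - 24)/(-24))² = (-1/24*0)² = 0² = 0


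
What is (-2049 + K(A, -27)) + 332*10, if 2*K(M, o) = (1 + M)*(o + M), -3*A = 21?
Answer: 1373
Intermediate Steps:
A = -7 (A = -1/3*21 = -7)
K(M, o) = (1 + M)*(M + o)/2 (K(M, o) = ((1 + M)*(o + M))/2 = ((1 + M)*(M + o))/2 = (1 + M)*(M + o)/2)
(-2049 + K(A, -27)) + 332*10 = (-2049 + ((1/2)*(-7) + (1/2)*(-27) + (1/2)*(-7)**2 + (1/2)*(-7)*(-27))) + 332*10 = (-2049 + (-7/2 - 27/2 + (1/2)*49 + 189/2)) + 3320 = (-2049 + (-7/2 - 27/2 + 49/2 + 189/2)) + 3320 = (-2049 + 102) + 3320 = -1947 + 3320 = 1373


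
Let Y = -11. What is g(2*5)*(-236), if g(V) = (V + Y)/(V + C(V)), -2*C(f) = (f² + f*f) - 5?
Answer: -472/175 ≈ -2.6971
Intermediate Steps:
C(f) = 5/2 - f² (C(f) = -((f² + f*f) - 5)/2 = -((f² + f²) - 5)/2 = -(2*f² - 5)/2 = -(-5 + 2*f²)/2 = 5/2 - f²)
g(V) = (-11 + V)/(5/2 + V - V²) (g(V) = (V - 11)/(V + (5/2 - V²)) = (-11 + V)/(5/2 + V - V²))
g(2*5)*(-236) = (2*(-11 + 2*5)/(5 - 2*(2*5)² + 2*(2*5)))*(-236) = (2*(-11 + 10)/(5 - 2*10² + 2*10))*(-236) = (2*(-1)/(5 - 2*100 + 20))*(-236) = (2*(-1)/(5 - 200 + 20))*(-236) = (2*(-1)/(-175))*(-236) = (2*(-1/175)*(-1))*(-236) = (2/175)*(-236) = -472/175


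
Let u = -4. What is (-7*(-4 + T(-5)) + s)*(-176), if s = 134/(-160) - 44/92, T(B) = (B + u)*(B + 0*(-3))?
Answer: 5835511/115 ≈ 50744.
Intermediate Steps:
T(B) = B*(-4 + B) (T(B) = (B - 4)*(B + 0*(-3)) = (-4 + B)*(B + 0) = (-4 + B)*B = B*(-4 + B))
s = -2421/1840 (s = 134*(-1/160) - 44*1/92 = -67/80 - 11/23 = -2421/1840 ≈ -1.3158)
(-7*(-4 + T(-5)) + s)*(-176) = (-7*(-4 - 5*(-4 - 5)) - 2421/1840)*(-176) = (-7*(-4 - 5*(-9)) - 2421/1840)*(-176) = (-7*(-4 + 45) - 2421/1840)*(-176) = (-7*41 - 2421/1840)*(-176) = (-287 - 2421/1840)*(-176) = -530501/1840*(-176) = 5835511/115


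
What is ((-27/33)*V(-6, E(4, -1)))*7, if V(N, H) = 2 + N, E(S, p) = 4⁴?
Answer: 252/11 ≈ 22.909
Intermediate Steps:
E(S, p) = 256
((-27/33)*V(-6, E(4, -1)))*7 = ((-27/33)*(2 - 6))*7 = (-27*1/33*(-4))*7 = -9/11*(-4)*7 = (36/11)*7 = 252/11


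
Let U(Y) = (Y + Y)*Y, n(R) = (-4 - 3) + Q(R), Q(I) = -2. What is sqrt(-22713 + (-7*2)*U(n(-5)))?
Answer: I*sqrt(24981) ≈ 158.05*I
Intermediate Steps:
n(R) = -9 (n(R) = (-4 - 3) - 2 = -7 - 2 = -9)
U(Y) = 2*Y**2 (U(Y) = (2*Y)*Y = 2*Y**2)
sqrt(-22713 + (-7*2)*U(n(-5))) = sqrt(-22713 + (-7*2)*(2*(-9)**2)) = sqrt(-22713 - 28*81) = sqrt(-22713 - 14*162) = sqrt(-22713 - 2268) = sqrt(-24981) = I*sqrt(24981)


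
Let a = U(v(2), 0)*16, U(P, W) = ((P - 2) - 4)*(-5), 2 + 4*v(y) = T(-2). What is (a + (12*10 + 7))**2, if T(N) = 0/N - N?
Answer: 368449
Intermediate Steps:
T(N) = -N (T(N) = 0 - N = -N)
v(y) = 0 (v(y) = -1/2 + (-1*(-2))/4 = -1/2 + (1/4)*2 = -1/2 + 1/2 = 0)
U(P, W) = 30 - 5*P (U(P, W) = ((-2 + P) - 4)*(-5) = (-6 + P)*(-5) = 30 - 5*P)
a = 480 (a = (30 - 5*0)*16 = (30 + 0)*16 = 30*16 = 480)
(a + (12*10 + 7))**2 = (480 + (12*10 + 7))**2 = (480 + (120 + 7))**2 = (480 + 127)**2 = 607**2 = 368449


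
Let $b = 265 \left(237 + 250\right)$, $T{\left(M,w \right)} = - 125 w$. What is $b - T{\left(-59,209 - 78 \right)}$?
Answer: $145430$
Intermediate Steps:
$b = 129055$ ($b = 265 \cdot 487 = 129055$)
$b - T{\left(-59,209 - 78 \right)} = 129055 - - 125 \left(209 - 78\right) = 129055 - \left(-125\right) 131 = 129055 - -16375 = 129055 + 16375 = 145430$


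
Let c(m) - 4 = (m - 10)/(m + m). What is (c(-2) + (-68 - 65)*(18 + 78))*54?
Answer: -689094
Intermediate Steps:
c(m) = 4 + (-10 + m)/(2*m) (c(m) = 4 + (m - 10)/(m + m) = 4 + (-10 + m)/((2*m)) = 4 + (-10 + m)*(1/(2*m)) = 4 + (-10 + m)/(2*m))
(c(-2) + (-68 - 65)*(18 + 78))*54 = ((9/2 - 5/(-2)) + (-68 - 65)*(18 + 78))*54 = ((9/2 - 5*(-1/2)) - 133*96)*54 = ((9/2 + 5/2) - 12768)*54 = (7 - 12768)*54 = -12761*54 = -689094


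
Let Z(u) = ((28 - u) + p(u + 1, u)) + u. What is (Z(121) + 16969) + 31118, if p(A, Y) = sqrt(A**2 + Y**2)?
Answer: 48115 + 5*sqrt(1181) ≈ 48287.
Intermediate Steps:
Z(u) = 28 + sqrt(u**2 + (1 + u)**2) (Z(u) = ((28 - u) + sqrt((u + 1)**2 + u**2)) + u = ((28 - u) + sqrt((1 + u)**2 + u**2)) + u = ((28 - u) + sqrt(u**2 + (1 + u)**2)) + u = (28 + sqrt(u**2 + (1 + u)**2) - u) + u = 28 + sqrt(u**2 + (1 + u)**2))
(Z(121) + 16969) + 31118 = ((28 + sqrt(121**2 + (1 + 121)**2)) + 16969) + 31118 = ((28 + sqrt(14641 + 122**2)) + 16969) + 31118 = ((28 + sqrt(14641 + 14884)) + 16969) + 31118 = ((28 + sqrt(29525)) + 16969) + 31118 = ((28 + 5*sqrt(1181)) + 16969) + 31118 = (16997 + 5*sqrt(1181)) + 31118 = 48115 + 5*sqrt(1181)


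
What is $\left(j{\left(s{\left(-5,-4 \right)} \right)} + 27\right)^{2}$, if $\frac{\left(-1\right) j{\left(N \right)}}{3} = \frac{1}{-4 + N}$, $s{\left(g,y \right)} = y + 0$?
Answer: $\frac{47961}{64} \approx 749.39$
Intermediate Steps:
$s{\left(g,y \right)} = y$
$j{\left(N \right)} = - \frac{3}{-4 + N}$
$\left(j{\left(s{\left(-5,-4 \right)} \right)} + 27\right)^{2} = \left(- \frac{3}{-4 - 4} + 27\right)^{2} = \left(- \frac{3}{-8} + 27\right)^{2} = \left(\left(-3\right) \left(- \frac{1}{8}\right) + 27\right)^{2} = \left(\frac{3}{8} + 27\right)^{2} = \left(\frac{219}{8}\right)^{2} = \frac{47961}{64}$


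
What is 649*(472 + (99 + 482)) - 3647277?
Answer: -2963880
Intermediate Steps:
649*(472 + (99 + 482)) - 3647277 = 649*(472 + 581) - 3647277 = 649*1053 - 3647277 = 683397 - 3647277 = -2963880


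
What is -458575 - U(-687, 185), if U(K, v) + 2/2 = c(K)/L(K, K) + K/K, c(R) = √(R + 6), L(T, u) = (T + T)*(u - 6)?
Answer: -458575 - I*√681/952182 ≈ -4.5858e+5 - 2.7406e-5*I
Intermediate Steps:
L(T, u) = 2*T*(-6 + u) (L(T, u) = (2*T)*(-6 + u) = 2*T*(-6 + u))
c(R) = √(6 + R)
U(K, v) = √(6 + K)/(2*K*(-6 + K)) (U(K, v) = -1 + (√(6 + K)/((2*K*(-6 + K))) + K/K) = -1 + (√(6 + K)*(1/(2*K*(-6 + K))) + 1) = -1 + (√(6 + K)/(2*K*(-6 + K)) + 1) = -1 + (1 + √(6 + K)/(2*K*(-6 + K))) = √(6 + K)/(2*K*(-6 + K)))
-458575 - U(-687, 185) = -458575 - √(6 - 687)/(2*(-687)*(-6 - 687)) = -458575 - (-1)*√(-681)/(2*687*(-693)) = -458575 - (-1)*(-1)*I*√681/(2*687*693) = -458575 - I*√681/952182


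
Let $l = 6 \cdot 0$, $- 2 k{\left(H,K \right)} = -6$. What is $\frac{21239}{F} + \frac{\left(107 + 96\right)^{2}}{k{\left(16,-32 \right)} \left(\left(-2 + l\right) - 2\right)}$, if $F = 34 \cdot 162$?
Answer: $- \frac{4723423}{1377} \approx -3430.2$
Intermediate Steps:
$k{\left(H,K \right)} = 3$ ($k{\left(H,K \right)} = \left(- \frac{1}{2}\right) \left(-6\right) = 3$)
$F = 5508$
$l = 0$
$\frac{21239}{F} + \frac{\left(107 + 96\right)^{2}}{k{\left(16,-32 \right)} \left(\left(-2 + l\right) - 2\right)} = \frac{21239}{5508} + \frac{\left(107 + 96\right)^{2}}{3 \left(\left(-2 + 0\right) - 2\right)} = 21239 \cdot \frac{1}{5508} + \frac{203^{2}}{3 \left(-2 - 2\right)} = \frac{21239}{5508} + \frac{41209}{3 \left(-4\right)} = \frac{21239}{5508} + \frac{41209}{-12} = \frac{21239}{5508} + 41209 \left(- \frac{1}{12}\right) = \frac{21239}{5508} - \frac{41209}{12} = - \frac{4723423}{1377}$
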